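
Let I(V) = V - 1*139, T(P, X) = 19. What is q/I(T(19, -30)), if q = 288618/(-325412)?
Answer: 48103/6508240 ≈ 0.0073911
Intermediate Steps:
q = -144309/162706 (q = 288618*(-1/325412) = -144309/162706 ≈ -0.88693)
I(V) = -139 + V (I(V) = V - 139 = -139 + V)
q/I(T(19, -30)) = -144309/(162706*(-139 + 19)) = -144309/162706/(-120) = -144309/162706*(-1/120) = 48103/6508240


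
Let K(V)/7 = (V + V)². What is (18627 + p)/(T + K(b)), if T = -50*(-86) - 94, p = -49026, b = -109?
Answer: -30399/336874 ≈ -0.090238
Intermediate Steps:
K(V) = 28*V² (K(V) = 7*(V + V)² = 7*(2*V)² = 7*(4*V²) = 28*V²)
T = 4206 (T = 4300 - 94 = 4206)
(18627 + p)/(T + K(b)) = (18627 - 49026)/(4206 + 28*(-109)²) = -30399/(4206 + 28*11881) = -30399/(4206 + 332668) = -30399/336874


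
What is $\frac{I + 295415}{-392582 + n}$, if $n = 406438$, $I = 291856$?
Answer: $\frac{587271}{13856} \approx 42.384$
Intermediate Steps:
$\frac{I + 295415}{-392582 + n} = \frac{291856 + 295415}{-392582 + 406438} = \frac{587271}{13856}$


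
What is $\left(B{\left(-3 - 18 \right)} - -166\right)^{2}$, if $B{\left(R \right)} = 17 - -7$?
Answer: $36100$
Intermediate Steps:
$B{\left(R \right)} = 24$ ($B{\left(R \right)} = 17 + 7 = 24$)
$\left(B{\left(-3 - 18 \right)} - -166\right)^{2} = \left(24 - -166\right)^{2} = \left(24 + \left(-73 + 239\right)\right)^{2} = \left(24 + 166\right)^{2} = 190^{2} = 36100$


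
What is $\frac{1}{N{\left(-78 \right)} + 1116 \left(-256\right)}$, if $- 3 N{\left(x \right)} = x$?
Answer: $- \frac{1}{285670} \approx -3.5005 \cdot 10^{-6}$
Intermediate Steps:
$N{\left(x \right)} = - \frac{x}{3}$
$\frac{1}{N{\left(-78 \right)} + 1116 \left(-256\right)} = \frac{1}{\left(- \frac{1}{3}\right) \left(-78\right) + 1116 \left(-256\right)} = \frac{1}{26 - 285696} = \frac{1}{-285670} = - \frac{1}{285670}$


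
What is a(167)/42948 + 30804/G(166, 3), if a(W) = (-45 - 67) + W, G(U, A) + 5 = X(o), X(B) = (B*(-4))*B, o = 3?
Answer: -1322967937/1760868 ≈ -751.32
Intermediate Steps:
X(B) = -4*B² (X(B) = (-4*B)*B = -4*B²)
G(U, A) = -41 (G(U, A) = -5 - 4*3² = -5 - 4*9 = -5 - 36 = -41)
a(W) = -112 + W
a(167)/42948 + 30804/G(166, 3) = (-112 + 167)/42948 + 30804/(-41) = 55*(1/42948) + 30804*(-1/41) = 55/42948 - 30804/41 = -1322967937/1760868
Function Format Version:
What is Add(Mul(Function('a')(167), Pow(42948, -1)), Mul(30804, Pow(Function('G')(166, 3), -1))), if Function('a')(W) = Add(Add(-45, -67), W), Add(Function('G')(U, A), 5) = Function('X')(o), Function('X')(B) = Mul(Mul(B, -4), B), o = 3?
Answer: Rational(-1322967937, 1760868) ≈ -751.32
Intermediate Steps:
Function('X')(B) = Mul(-4, Pow(B, 2)) (Function('X')(B) = Mul(Mul(-4, B), B) = Mul(-4, Pow(B, 2)))
Function('G')(U, A) = -41 (Function('G')(U, A) = Add(-5, Mul(-4, Pow(3, 2))) = Add(-5, Mul(-4, 9)) = Add(-5, -36) = -41)
Function('a')(W) = Add(-112, W)
Add(Mul(Function('a')(167), Pow(42948, -1)), Mul(30804, Pow(Function('G')(166, 3), -1))) = Add(Mul(Add(-112, 167), Pow(42948, -1)), Mul(30804, Pow(-41, -1))) = Add(Mul(55, Rational(1, 42948)), Mul(30804, Rational(-1, 41))) = Add(Rational(55, 42948), Rational(-30804, 41)) = Rational(-1322967937, 1760868)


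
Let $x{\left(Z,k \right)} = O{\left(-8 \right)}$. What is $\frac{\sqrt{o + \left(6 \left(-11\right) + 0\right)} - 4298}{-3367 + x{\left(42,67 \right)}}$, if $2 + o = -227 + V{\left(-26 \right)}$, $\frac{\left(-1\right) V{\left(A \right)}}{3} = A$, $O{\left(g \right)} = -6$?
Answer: $\frac{4298}{3373} - \frac{i \sqrt{217}}{3373} \approx 1.2742 - 0.0043673 i$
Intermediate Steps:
$V{\left(A \right)} = - 3 A$
$x{\left(Z,k \right)} = -6$
$o = -151$ ($o = -2 - 149 = -151$)
$\frac{\sqrt{o + \left(6 \left(-11\right) + 0\right)} - 4298}{-3367 + x{\left(42,67 \right)}} = \frac{\sqrt{-151 + \left(6 \left(-11\right) + 0\right)} - 4298}{-3367 - 6} = \frac{\sqrt{-151 + \left(-66 + 0\right)} - 4298}{-3373} = \left(\sqrt{-151 - 66} - 4298\right) \left(- \frac{1}{3373}\right) = \left(\sqrt{-217} - 4298\right) \left(- \frac{1}{3373}\right) = \left(i \sqrt{217} - 4298\right) \left(- \frac{1}{3373}\right) = \left(-4298 + i \sqrt{217}\right) \left(- \frac{1}{3373}\right) = \frac{4298}{3373} - \frac{i \sqrt{217}}{3373}$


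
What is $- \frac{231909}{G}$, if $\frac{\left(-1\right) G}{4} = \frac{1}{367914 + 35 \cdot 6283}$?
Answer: $\frac{136320516471}{4} \approx 3.408 \cdot 10^{10}$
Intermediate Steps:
$G = - \frac{4}{587819}$ ($G = - \frac{4}{367914 + 35 \cdot 6283} = - \frac{4}{367914 + 219905} = - \frac{4}{587819} \approx -6.8048 \cdot 10^{-6}$)
$- \frac{231909}{G} = - \frac{231909}{- \frac{4}{587819}} = \left(-231909\right) \left(- \frac{587819}{4}\right) = \frac{136320516471}{4}$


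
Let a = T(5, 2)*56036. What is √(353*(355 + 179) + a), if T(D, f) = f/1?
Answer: √300574 ≈ 548.25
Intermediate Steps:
T(D, f) = f (T(D, f) = f*1 = f)
a = 112072 (a = 2*56036 = 112072)
√(353*(355 + 179) + a) = √(353*(355 + 179) + 112072) = √(353*534 + 112072) = √(188502 + 112072) = √300574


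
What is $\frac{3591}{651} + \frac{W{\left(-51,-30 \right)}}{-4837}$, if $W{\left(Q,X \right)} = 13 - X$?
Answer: $\frac{825794}{149947} \approx 5.5072$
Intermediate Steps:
$\frac{3591}{651} + \frac{W{\left(-51,-30 \right)}}{-4837} = \frac{3591}{651} + \frac{13 - -30}{-4837} = 3591 \cdot \frac{1}{651} + \left(13 + 30\right) \left(- \frac{1}{4837}\right) = \frac{171}{31} + 43 \left(- \frac{1}{4837}\right) = \frac{171}{31} - \frac{43}{4837} = \frac{825794}{149947}$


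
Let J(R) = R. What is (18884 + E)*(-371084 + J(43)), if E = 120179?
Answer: -51598074583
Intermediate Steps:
(18884 + E)*(-371084 + J(43)) = (18884 + 120179)*(-371084 + 43) = 139063*(-371041) = -51598074583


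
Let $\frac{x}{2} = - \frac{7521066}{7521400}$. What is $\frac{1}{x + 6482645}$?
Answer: $\frac{1880350}{12189637765217} \approx 1.5426 \cdot 10^{-7}$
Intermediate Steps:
$x = - \frac{3760533}{1880350}$ ($x = 2 \left(- \frac{7521066}{7521400}\right) = 2 \left(\left(-7521066\right) \frac{1}{7521400}\right) = 2 \left(- \frac{3760533}{3760700}\right) = - \frac{3760533}{1880350} \approx -1.9999$)
$\frac{1}{x + 6482645} = \frac{1}{- \frac{3760533}{1880350} + 6482645} = \frac{1}{\frac{12189637765217}{1880350}} = \frac{1880350}{12189637765217}$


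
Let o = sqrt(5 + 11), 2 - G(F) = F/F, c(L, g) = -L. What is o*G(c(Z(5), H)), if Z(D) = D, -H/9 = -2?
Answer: 4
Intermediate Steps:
H = 18 (H = -9*(-2) = 18)
G(F) = 1 (G(F) = 2 - F/F = 2 - 1*1 = 2 - 1 = 1)
o = 4 (o = sqrt(16) = 4)
o*G(c(Z(5), H)) = 4*1 = 4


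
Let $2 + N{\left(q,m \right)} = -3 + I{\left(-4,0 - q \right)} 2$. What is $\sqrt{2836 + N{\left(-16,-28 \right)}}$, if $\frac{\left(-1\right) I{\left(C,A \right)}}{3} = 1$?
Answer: $5 \sqrt{113} \approx 53.151$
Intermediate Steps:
$I{\left(C,A \right)} = -3$ ($I{\left(C,A \right)} = \left(-3\right) 1 = -3$)
$N{\left(q,m \right)} = -11$ ($N{\left(q,m \right)} = -2 - 9 = -11$)
$\sqrt{2836 + N{\left(-16,-28 \right)}} = \sqrt{2836 - 11} = \sqrt{2825} = 5 \sqrt{113}$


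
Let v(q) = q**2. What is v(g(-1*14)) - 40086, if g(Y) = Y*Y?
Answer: -1670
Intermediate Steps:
g(Y) = Y**2
v(g(-1*14)) - 40086 = ((-1*14)**2)**2 - 40086 = ((-14)**2)**2 - 40086 = 196**2 - 40086 = 38416 - 40086 = -1670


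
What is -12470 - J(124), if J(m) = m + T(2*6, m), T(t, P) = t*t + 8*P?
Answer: -13730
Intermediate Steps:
T(t, P) = t² + 8*P
J(m) = 144 + 9*m (J(m) = m + ((2*6)² + 8*m) = m + (12² + 8*m) = m + (144 + 8*m) = 144 + 9*m)
-12470 - J(124) = -12470 - (144 + 9*124) = -12470 - (144 + 1116) = -12470 - 1*1260 = -12470 - 1260 = -13730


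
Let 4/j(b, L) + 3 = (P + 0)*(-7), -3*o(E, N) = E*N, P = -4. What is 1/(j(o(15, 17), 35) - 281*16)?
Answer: -25/112396 ≈ -0.00022243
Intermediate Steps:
o(E, N) = -E*N/3
j(b, L) = 4/25 (j(b, L) = 4/(-3 + (-4 + 0)*(-7)) = 4/(-3 - 4*(-7)) = 4/(-3 + 28) = 4/25)
1/(j(o(15, 17), 35) - 281*16) = 1/(4/25 - 281*16) = 1/(4/25 - 4496) = 1/(-112396/25) = -25/112396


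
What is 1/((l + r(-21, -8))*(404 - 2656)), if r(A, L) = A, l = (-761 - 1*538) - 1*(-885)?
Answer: 1/979620 ≈ 1.0208e-6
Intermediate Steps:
l = -414 (l = (-761 - 538) + 885 = -1299 + 885 = -414)
1/((l + r(-21, -8))*(404 - 2656)) = 1/((-414 - 21)*(404 - 2656)) = 1/(-435*(-2252)) = 1/979620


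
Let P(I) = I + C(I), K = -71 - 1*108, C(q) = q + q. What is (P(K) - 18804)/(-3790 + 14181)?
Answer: -19341/10391 ≈ -1.8613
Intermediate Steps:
C(q) = 2*q
K = -179 (K = -71 - 108 = -179)
P(I) = 3*I (P(I) = I + 2*I = 3*I)
(P(K) - 18804)/(-3790 + 14181) = (3*(-179) - 18804)/(-3790 + 14181) = (-537 - 18804)/10391 = -19341*1/10391 = -19341/10391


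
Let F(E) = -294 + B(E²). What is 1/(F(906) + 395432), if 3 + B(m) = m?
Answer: 1/1215971 ≈ 8.2239e-7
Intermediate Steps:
B(m) = -3 + m
F(E) = -297 + E² (F(E) = -294 + (-3 + E²) = -297 + E²)
1/(F(906) + 395432) = 1/((-297 + 906²) + 395432) = 1/((-297 + 820836) + 395432) = 1/(820539 + 395432) = 1/1215971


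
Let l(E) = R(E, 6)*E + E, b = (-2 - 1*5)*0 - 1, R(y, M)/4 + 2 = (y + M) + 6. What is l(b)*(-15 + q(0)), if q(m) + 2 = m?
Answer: 629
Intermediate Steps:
q(m) = -2 + m
R(y, M) = 16 + 4*M + 4*y (R(y, M) = -8 + 4*((y + M) + 6) = -8 + 4*((M + y) + 6) = -8 + 4*(6 + M + y) = -8 + (24 + 4*M + 4*y) = 16 + 4*M + 4*y)
b = -1 (b = (-2 - 5)*0 - 1 = -7*0 - 1 = 0 - 1 = -1)
l(E) = E + E*(40 + 4*E) (l(E) = (16 + 4*6 + 4*E)*E + E = (16 + 24 + 4*E)*E + E = (40 + 4*E)*E + E = E*(40 + 4*E) + E = E + E*(40 + 4*E))
l(b)*(-15 + q(0)) = (-(41 + 4*(-1)))*(-15 + (-2 + 0)) = (-(41 - 4))*(-15 - 2) = -1*37*(-17) = -37*(-17) = 629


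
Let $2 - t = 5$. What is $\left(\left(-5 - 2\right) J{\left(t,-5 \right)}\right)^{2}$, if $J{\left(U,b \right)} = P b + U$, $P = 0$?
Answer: $441$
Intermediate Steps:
$t = -3$ ($t = 2 - 5 = -3$)
$J{\left(U,b \right)} = U$ ($J{\left(U,b \right)} = 0 b + U = 0 + U = U$)
$\left(\left(-5 - 2\right) J{\left(t,-5 \right)}\right)^{2} = \left(\left(-5 - 2\right) \left(-3\right)\right)^{2} = \left(\left(-7\right) \left(-3\right)\right)^{2} = 21^{2} = 441$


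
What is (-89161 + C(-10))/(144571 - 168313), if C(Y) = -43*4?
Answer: 89333/23742 ≈ 3.7627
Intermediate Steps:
C(Y) = -172
(-89161 + C(-10))/(144571 - 168313) = (-89161 - 172)/(144571 - 168313) = -89333/(-23742) = -89333*(-1/23742) = 89333/23742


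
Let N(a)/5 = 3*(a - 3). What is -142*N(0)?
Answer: 6390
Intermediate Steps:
N(a) = -45 + 15*a (N(a) = 5*(3*(a - 3)) = 5*(3*(-3 + a)) = 5*(-9 + 3*a) = -45 + 15*a)
-142*N(0) = -142*(-45 + 15*0) = -142*(-45 + 0) = -142*(-45) = 6390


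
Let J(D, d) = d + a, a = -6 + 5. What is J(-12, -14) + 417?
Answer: 402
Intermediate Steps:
a = -1
J(D, d) = -1 + d (J(D, d) = d - 1 = -1 + d)
J(-12, -14) + 417 = (-1 - 14) + 417 = -15 + 417 = 402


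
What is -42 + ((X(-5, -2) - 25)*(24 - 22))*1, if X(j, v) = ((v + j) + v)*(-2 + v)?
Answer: -20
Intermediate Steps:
X(j, v) = (-2 + v)*(j + 2*v) (X(j, v) = ((j + v) + v)*(-2 + v) = (j + 2*v)*(-2 + v) = (-2 + v)*(j + 2*v))
-42 + ((X(-5, -2) - 25)*(24 - 22))*1 = -42 + (((-4*(-2) - 2*(-5) + 2*(-2)**2 - 5*(-2)) - 25)*(24 - 22))*1 = -42 + (((8 + 10 + 2*4 + 10) - 25)*2)*1 = -42 + (((8 + 10 + 8 + 10) - 25)*2)*1 = -42 + ((36 - 25)*2)*1 = -42 + (11*2)*1 = -42 + 22*1 = -42 + 22 = -20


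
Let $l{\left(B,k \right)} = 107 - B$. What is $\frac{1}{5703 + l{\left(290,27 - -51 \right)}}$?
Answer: $\frac{1}{5520} \approx 0.00018116$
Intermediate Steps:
$\frac{1}{5703 + l{\left(290,27 - -51 \right)}} = \frac{1}{5703 + \left(107 - 290\right)} = \frac{1}{5703 - 183} = \frac{1}{5520}$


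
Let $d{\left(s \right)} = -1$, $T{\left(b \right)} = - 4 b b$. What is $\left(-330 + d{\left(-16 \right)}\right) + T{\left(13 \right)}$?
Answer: $-1007$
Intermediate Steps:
$T{\left(b \right)} = - 4 b^{2}$
$\left(-330 + d{\left(-16 \right)}\right) + T{\left(13 \right)} = \left(-330 - 1\right) - 4 \cdot 13^{2} = -331 - 676 = -1007$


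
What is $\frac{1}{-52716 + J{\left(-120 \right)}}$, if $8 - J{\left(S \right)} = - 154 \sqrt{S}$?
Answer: $- \frac{13177}{695244796} - \frac{77 i \sqrt{30}}{695244796} \approx -1.8953 \cdot 10^{-5} - 6.0662 \cdot 10^{-7} i$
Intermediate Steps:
$J{\left(S \right)} = 8 + 154 \sqrt{S}$ ($J{\left(S \right)} = 8 - - 154 \sqrt{S} = 8 + 154 \sqrt{S}$)
$\frac{1}{-52716 + J{\left(-120 \right)}} = \frac{1}{-52716 + \left(8 + 154 \sqrt{-120}\right)} = \frac{1}{-52716 + \left(8 + 154 \cdot 2 i \sqrt{30}\right)} = \frac{1}{-52716 + \left(8 + 308 i \sqrt{30}\right)} = \frac{1}{-52708 + 308 i \sqrt{30}}$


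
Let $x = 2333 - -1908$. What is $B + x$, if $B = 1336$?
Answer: $5577$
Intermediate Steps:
$x = 4241$ ($x = 2333 + 1908 = 4241$)
$B + x = 1336 + 4241 = 5577$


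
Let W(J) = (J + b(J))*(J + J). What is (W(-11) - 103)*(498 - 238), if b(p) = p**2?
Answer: -655980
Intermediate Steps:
W(J) = 2*J*(J + J**2) (W(J) = (J + J**2)*(J + J) = (J + J**2)*(2*J) = 2*J*(J + J**2))
(W(-11) - 103)*(498 - 238) = (2*(-11)**2*(1 - 11) - 103)*(498 - 238) = (2*121*(-10) - 103)*260 = (-2420 - 103)*260 = -2523*260 = -655980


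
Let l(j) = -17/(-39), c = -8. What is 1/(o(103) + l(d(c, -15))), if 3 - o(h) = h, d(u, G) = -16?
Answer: -39/3883 ≈ -0.010044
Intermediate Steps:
o(h) = 3 - h
l(j) = 17/39 (l(j) = -17*(-1/39) = 17/39)
1/(o(103) + l(d(c, -15))) = 1/((3 - 1*103) + 17/39) = 1/((3 - 103) + 17/39) = 1/(-100 + 17/39) = 1/(-3883/39) = -39/3883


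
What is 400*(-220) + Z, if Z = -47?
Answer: -88047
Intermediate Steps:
400*(-220) + Z = 400*(-220) - 47 = -88000 - 47 = -88047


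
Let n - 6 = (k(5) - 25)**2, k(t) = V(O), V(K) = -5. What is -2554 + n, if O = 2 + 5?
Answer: -1648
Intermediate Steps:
O = 7
k(t) = -5
n = 906 (n = 6 + (-5 - 25)**2 = 6 + (-30)**2 = 6 + 900 = 906)
-2554 + n = -2554 + 906 = -1648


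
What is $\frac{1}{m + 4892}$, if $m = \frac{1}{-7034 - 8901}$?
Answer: $\frac{15935}{77954019} \approx 0.00020442$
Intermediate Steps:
$m = - \frac{1}{15935}$ ($m = \frac{1}{-15935} = - \frac{1}{15935} \approx -6.2755 \cdot 10^{-5}$)
$\frac{1}{m + 4892} = \frac{1}{- \frac{1}{15935} + 4892} = \frac{1}{\frac{77954019}{15935}} = \frac{15935}{77954019}$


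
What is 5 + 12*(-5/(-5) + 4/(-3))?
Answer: 1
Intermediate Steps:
5 + 12*(-5/(-5) + 4/(-3)) = 5 + 12*(-5*(-1/5) + 4*(-1/3)) = 5 + 12*(1 - 4/3) = 5 + 12*(-1/3) = 5 - 4 = 1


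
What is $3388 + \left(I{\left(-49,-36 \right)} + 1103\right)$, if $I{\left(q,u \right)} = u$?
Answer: $4455$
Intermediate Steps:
$3388 + \left(I{\left(-49,-36 \right)} + 1103\right) = 3388 + \left(-36 + 1103\right) = 3388 + 1067 = 4455$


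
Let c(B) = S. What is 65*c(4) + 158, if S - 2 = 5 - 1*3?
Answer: 418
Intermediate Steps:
S = 4 (S = 2 + (5 - 1*3) = 2 + (5 - 3) = 2 + 2 = 4)
c(B) = 4
65*c(4) + 158 = 65*4 + 158 = 260 + 158 = 418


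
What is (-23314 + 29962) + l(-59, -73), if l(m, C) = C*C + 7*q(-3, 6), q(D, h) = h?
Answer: 12019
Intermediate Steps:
l(m, C) = 42 + C² (l(m, C) = C*C + 7*6 = C² + 42 = 42 + C²)
(-23314 + 29962) + l(-59, -73) = (-23314 + 29962) + (42 + (-73)²) = 6648 + (42 + 5329) = 6648 + 5371 = 12019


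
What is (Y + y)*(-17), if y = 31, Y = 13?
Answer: -748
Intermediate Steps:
(Y + y)*(-17) = (13 + 31)*(-17) = 44*(-17) = -748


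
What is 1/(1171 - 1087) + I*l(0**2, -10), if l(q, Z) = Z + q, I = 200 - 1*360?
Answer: 134401/84 ≈ 1600.0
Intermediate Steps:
I = -160 (I = 200 - 360 = -160)
1/(1171 - 1087) + I*l(0**2, -10) = 1/(1171 - 1087) - 160*(-10 + 0**2) = 1/84 - 160*(-10 + 0) = 1/84 - 160*(-10) = 1/84 + 1600 = 134401/84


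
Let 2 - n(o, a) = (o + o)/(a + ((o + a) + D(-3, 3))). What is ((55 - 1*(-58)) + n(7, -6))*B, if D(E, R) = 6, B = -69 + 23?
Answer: -4646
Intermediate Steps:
B = -46
n(o, a) = 2 - 2*o/(6 + o + 2*a) (n(o, a) = 2 - (o + o)/(a + ((o + a) + 6)) = 2 - 2*o/(a + ((a + o) + 6)) = 2 - 2*o/(a + (6 + a + o)) = 2 - 2*o/(6 + o + 2*a))
((55 - 1*(-58)) + n(7, -6))*B = ((55 - 1*(-58)) + 4*(3 - 6)/(6 + 7 + 2*(-6)))*(-46) = ((55 + 58) + 4*(-3)/(6 + 7 - 12))*(-46) = (113 + 4*(-3)/1)*(-46) = (113 + 4*1*(-3))*(-46) = (113 - 12)*(-46) = 101*(-46) = -4646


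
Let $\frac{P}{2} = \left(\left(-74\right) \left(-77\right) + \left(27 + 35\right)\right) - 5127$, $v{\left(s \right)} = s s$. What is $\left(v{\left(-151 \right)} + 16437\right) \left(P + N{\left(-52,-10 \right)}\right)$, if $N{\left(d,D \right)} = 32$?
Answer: $50930924$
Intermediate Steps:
$v{\left(s \right)} = s^{2}$
$P = 1266$ ($P = 2 \left(\left(\left(-74\right) \left(-77\right) + \left(27 + 35\right)\right) - 5127\right) = 2 \left(\left(5698 + 62\right) - 5127\right) = 2 \left(5760 - 5127\right) = 2 \cdot 633 = 1266$)
$\left(v{\left(-151 \right)} + 16437\right) \left(P + N{\left(-52,-10 \right)}\right) = \left(\left(-151\right)^{2} + 16437\right) \left(1266 + 32\right) = \left(22801 + 16437\right) 1298 = 39238 \cdot 1298 = 50930924$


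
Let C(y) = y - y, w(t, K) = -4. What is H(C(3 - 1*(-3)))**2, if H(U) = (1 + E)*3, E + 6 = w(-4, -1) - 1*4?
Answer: 1521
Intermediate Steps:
C(y) = 0
E = -14 (E = -6 + (-4 - 1*4) = -6 + (-4 - 4) = -6 - 8 = -14)
H(U) = -39 (H(U) = (1 - 14)*3 = -13*3 = -39)
H(C(3 - 1*(-3)))**2 = (-39)**2 = 1521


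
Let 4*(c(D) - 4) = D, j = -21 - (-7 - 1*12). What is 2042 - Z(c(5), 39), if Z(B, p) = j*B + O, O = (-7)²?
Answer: 4007/2 ≈ 2003.5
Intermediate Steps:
j = -2 (j = -21 - (-7 - 12) = -21 - 1*(-19) = -21 + 19 = -2)
c(D) = 4 + D/4
O = 49
Z(B, p) = 49 - 2*B (Z(B, p) = -2*B + 49 = 49 - 2*B)
2042 - Z(c(5), 39) = 2042 - (49 - 2*(4 + (¼)*5)) = 2042 - (49 - 2*(4 + 5/4)) = 2042 - (49 - 2*21/4) = 2042 - (49 - 21/2) = 2042 - 1*77/2 = 2042 - 77/2 = 4007/2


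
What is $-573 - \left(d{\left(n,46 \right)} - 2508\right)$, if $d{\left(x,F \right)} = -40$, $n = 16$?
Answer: $1975$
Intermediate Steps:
$-573 - \left(d{\left(n,46 \right)} - 2508\right) = -573 - \left(-40 - 2508\right) = -573 - -2548 = -573 + 2548 = 1975$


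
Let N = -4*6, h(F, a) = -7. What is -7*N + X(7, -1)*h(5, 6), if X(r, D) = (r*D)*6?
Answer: 462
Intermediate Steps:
X(r, D) = 6*D*r (X(r, D) = (D*r)*6 = 6*D*r)
N = -24
-7*N + X(7, -1)*h(5, 6) = -7*(-24) + (6*(-1)*7)*(-7) = 168 - 42*(-7) = 168 + 294 = 462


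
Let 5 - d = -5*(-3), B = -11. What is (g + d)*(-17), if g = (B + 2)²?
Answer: -1207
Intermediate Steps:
g = 81 (g = (-11 + 2)² = (-9)² = 81)
d = -10 (d = 5 - (-5)*(-3) = 5 - 1*15 = 5 - 15 = -10)
(g + d)*(-17) = (81 - 10)*(-17) = 71*(-17) = -1207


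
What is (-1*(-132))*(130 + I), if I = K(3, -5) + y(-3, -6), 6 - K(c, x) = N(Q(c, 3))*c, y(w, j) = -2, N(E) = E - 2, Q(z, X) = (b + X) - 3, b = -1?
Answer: 18876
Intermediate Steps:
Q(z, X) = -4 + X (Q(z, X) = (-1 + X) - 3 = -4 + X)
N(E) = -2 + E
K(c, x) = 6 + 3*c (K(c, x) = 6 - (-2 + (-4 + 3))*c = 6 - (-2 - 1)*c = 6 - (-3)*c = 6 + 3*c)
I = 13 (I = (6 + 3*3) - 2 = (6 + 9) - 2 = 15 - 2 = 13)
(-1*(-132))*(130 + I) = (-1*(-132))*(130 + 13) = 132*143 = 18876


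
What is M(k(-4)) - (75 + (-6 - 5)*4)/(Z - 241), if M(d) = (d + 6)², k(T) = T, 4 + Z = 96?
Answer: 627/149 ≈ 4.2081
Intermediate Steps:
Z = 92 (Z = -4 + 96 = 92)
M(d) = (6 + d)²
M(k(-4)) - (75 + (-6 - 5)*4)/(Z - 241) = (6 - 4)² - (75 + (-6 - 5)*4)/(92 - 241) = 2² - (75 - 11*4)/(-149) = 4 - (75 - 44)*(-1)/149 = 4 - 31*(-1)/149 = 4 - 1*(-31/149) = 4 + 31/149 = 627/149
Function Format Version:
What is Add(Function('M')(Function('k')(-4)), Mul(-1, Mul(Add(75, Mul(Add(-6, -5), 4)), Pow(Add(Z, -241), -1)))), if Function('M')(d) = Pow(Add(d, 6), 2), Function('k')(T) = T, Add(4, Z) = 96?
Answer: Rational(627, 149) ≈ 4.2081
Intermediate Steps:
Z = 92 (Z = Add(-4, 96) = 92)
Function('M')(d) = Pow(Add(6, d), 2)
Add(Function('M')(Function('k')(-4)), Mul(-1, Mul(Add(75, Mul(Add(-6, -5), 4)), Pow(Add(Z, -241), -1)))) = Add(Pow(Add(6, -4), 2), Mul(-1, Mul(Add(75, Mul(Add(-6, -5), 4)), Pow(Add(92, -241), -1)))) = Add(Pow(2, 2), Mul(-1, Mul(Add(75, Mul(-11, 4)), Pow(-149, -1)))) = Add(4, Mul(-1, Mul(Add(75, -44), Rational(-1, 149)))) = Add(4, Mul(-1, Mul(31, Rational(-1, 149)))) = Add(4, Mul(-1, Rational(-31, 149))) = Add(4, Rational(31, 149)) = Rational(627, 149)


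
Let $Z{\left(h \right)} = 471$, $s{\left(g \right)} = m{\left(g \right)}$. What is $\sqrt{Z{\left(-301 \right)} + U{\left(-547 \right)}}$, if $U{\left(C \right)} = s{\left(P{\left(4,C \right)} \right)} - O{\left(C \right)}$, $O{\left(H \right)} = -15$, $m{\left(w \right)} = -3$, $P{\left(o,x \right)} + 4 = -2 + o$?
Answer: $\sqrt{483} \approx 21.977$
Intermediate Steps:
$P{\left(o,x \right)} = -6 + o$ ($P{\left(o,x \right)} = -4 + \left(-2 + o\right) = -6 + o$)
$s{\left(g \right)} = -3$
$U{\left(C \right)} = 12$ ($U{\left(C \right)} = -3 - -15 = -3 + 15 = 12$)
$\sqrt{Z{\left(-301 \right)} + U{\left(-547 \right)}} = \sqrt{471 + 12} = \sqrt{483}$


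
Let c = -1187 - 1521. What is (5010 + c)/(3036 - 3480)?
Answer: -1151/222 ≈ -5.1847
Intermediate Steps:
c = -2708
(5010 + c)/(3036 - 3480) = (5010 - 2708)/(3036 - 3480) = 2302/(-444) = 2302*(-1/444) = -1151/222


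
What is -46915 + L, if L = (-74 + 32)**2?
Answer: -45151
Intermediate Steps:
L = 1764 (L = (-42)**2 = 1764)
-46915 + L = -46915 + 1764 = -45151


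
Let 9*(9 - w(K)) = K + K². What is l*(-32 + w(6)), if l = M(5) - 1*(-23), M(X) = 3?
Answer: -2158/3 ≈ -719.33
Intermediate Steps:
w(K) = 9 - K/9 - K²/9 (w(K) = 9 - (K + K²)/9 = 9 + (-K/9 - K²/9) = 9 - K/9 - K²/9)
l = 26 (l = 3 - 1*(-23) = 3 + 23 = 26)
l*(-32 + w(6)) = 26*(-32 + (9 - ⅑*6 - ⅑*6²)) = 26*(-32 + (9 - ⅔ - ⅑*36)) = 26*(-32 + (9 - ⅔ - 4)) = 26*(-32 + 13/3) = 26*(-83/3) = -2158/3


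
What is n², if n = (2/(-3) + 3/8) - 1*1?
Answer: 961/576 ≈ 1.6684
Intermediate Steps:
n = -31/24 (n = (2*(-⅓) + 3*(⅛)) - 1 = (-⅔ + 3/8) - 1 = -7/24 - 1 = -31/24 ≈ -1.2917)
n² = (-31/24)² = 961/576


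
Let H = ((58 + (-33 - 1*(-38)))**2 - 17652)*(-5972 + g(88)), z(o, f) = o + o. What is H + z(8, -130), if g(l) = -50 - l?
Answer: 83603146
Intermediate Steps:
z(o, f) = 2*o
H = 83603130 (H = ((58 + (-33 - 1*(-38)))**2 - 17652)*(-5972 + (-50 - 1*88)) = ((58 + (-33 + 38))**2 - 17652)*(-5972 + (-50 - 88)) = ((58 + 5)**2 - 17652)*(-5972 - 138) = (63**2 - 17652)*(-6110) = (3969 - 17652)*(-6110) = -13683*(-6110) = 83603130)
H + z(8, -130) = 83603130 + 2*8 = 83603130 + 16 = 83603146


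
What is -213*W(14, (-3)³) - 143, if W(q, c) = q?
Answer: -3125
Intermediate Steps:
-213*W(14, (-3)³) - 143 = -213*14 - 143 = -2982 - 143 = -3125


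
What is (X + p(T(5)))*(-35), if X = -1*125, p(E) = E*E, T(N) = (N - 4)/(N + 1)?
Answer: 157465/36 ≈ 4374.0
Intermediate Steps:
T(N) = (-4 + N)/(1 + N)
p(E) = E**2
X = -125
(X + p(T(5)))*(-35) = (-125 + ((-4 + 5)/(1 + 5))**2)*(-35) = (-125 + (1/6)**2)*(-35) = (-125 + 1/36)*(-35) = -4499/36*(-35) = 157465/36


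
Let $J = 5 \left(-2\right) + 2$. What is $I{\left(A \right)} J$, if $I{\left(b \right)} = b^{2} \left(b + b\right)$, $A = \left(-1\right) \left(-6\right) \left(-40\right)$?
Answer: $221184000$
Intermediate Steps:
$J = -8$ ($J = -10 + 2 = -8$)
$A = -240$ ($A = 6 \left(-40\right) = -240$)
$I{\left(b \right)} = 2 b^{3}$ ($I{\left(b \right)} = b^{2} \cdot 2 b = 2 b^{3}$)
$I{\left(A \right)} J = 2 \left(-240\right)^{3} \left(-8\right) = 2 \left(-13824000\right) \left(-8\right) = \left(-27648000\right) \left(-8\right) = 221184000$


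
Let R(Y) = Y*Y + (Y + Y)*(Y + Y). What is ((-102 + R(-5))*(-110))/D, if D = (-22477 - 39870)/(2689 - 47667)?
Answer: -113794340/62347 ≈ -1825.2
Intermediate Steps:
R(Y) = 5*Y**2 (R(Y) = Y**2 + (2*Y)*(2*Y) = Y**2 + 4*Y**2 = 5*Y**2)
D = 62347/44978 (D = -62347/(-44978) = -62347*(-1/44978) = 62347/44978 ≈ 1.3862)
((-102 + R(-5))*(-110))/D = ((-102 + 5*(-5)**2)*(-110))/(62347/44978) = ((-102 + 5*25)*(-110))*(44978/62347) = ((-102 + 125)*(-110))*(44978/62347) = (23*(-110))*(44978/62347) = -2530*44978/62347 = -113794340/62347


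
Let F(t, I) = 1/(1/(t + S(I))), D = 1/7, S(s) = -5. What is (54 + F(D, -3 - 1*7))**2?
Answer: 118336/49 ≈ 2415.0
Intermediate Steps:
D = 1/7 (D = 1*(1/7) = 1/7 ≈ 0.14286)
F(t, I) = -5 + t (F(t, I) = 1/(1/(t - 5)) = 1/(1/(-5 + t)) = -5 + t)
(54 + F(D, -3 - 1*7))**2 = (54 + (-5 + 1/7))**2 = (54 - 34/7)**2 = (344/7)**2 = 118336/49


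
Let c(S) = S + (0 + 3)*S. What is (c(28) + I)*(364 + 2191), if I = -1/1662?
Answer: 475595365/1662 ≈ 2.8616e+5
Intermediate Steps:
c(S) = 4*S (c(S) = S + 3*S = 4*S)
I = -1/1662 (I = -1*1/1662 = -1/1662 ≈ -0.00060168)
(c(28) + I)*(364 + 2191) = (4*28 - 1/1662)*(364 + 2191) = (112 - 1/1662)*2555 = (186143/1662)*2555 = 475595365/1662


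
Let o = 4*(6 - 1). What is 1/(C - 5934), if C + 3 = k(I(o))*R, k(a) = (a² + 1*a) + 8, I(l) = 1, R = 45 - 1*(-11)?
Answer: -1/5377 ≈ -0.00018598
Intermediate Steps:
R = 56 (R = 45 + 11 = 56)
o = 20 (o = 4*5 = 20)
k(a) = 8 + a + a² (k(a) = (a² + a) + 8 = (a + a²) + 8 = 8 + a + a²)
C = 557 (C = -3 + (8 + 1 + 1²)*56 = -3 + (8 + 1 + 1)*56 = -3 + 10*56 = -3 + 560 = 557)
1/(C - 5934) = 1/(557 - 5934) = 1/(-5377) = -1/5377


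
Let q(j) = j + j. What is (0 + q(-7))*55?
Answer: -770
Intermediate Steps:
q(j) = 2*j
(0 + q(-7))*55 = (0 + 2*(-7))*55 = (0 - 14)*55 = -14*55 = -770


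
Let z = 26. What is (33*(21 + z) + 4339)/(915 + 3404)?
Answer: 5890/4319 ≈ 1.3637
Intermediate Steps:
(33*(21 + z) + 4339)/(915 + 3404) = (33*(21 + 26) + 4339)/(915 + 3404) = (33*47 + 4339)/4319 = (1551 + 4339)*(1/4319) = 5890*(1/4319) = 5890/4319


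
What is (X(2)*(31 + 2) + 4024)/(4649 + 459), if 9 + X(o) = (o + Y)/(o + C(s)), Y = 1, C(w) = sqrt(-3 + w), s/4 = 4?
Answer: 3705/5108 + 11*sqrt(13)/5108 ≈ 0.73310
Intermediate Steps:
s = 16 (s = 4*4 = 16)
X(o) = -9 + (1 + o)/(o + sqrt(13)) (X(o) = -9 + (o + 1)/(o + sqrt(-3 + 16)) = -9 + (1 + o)/(o + sqrt(13)))
(X(2)*(31 + 2) + 4024)/(4649 + 459) = (((1 - 9*sqrt(13) - 8*2)/(2 + sqrt(13)))*(31 + 2) + 4024)/(4649 + 459) = (((1 - 9*sqrt(13) - 16)/(2 + sqrt(13)))*33 + 4024)/5108 = (((-15 - 9*sqrt(13))/(2 + sqrt(13)))*33 + 4024)*(1/5108) = (33*(-15 - 9*sqrt(13))/(2 + sqrt(13)) + 4024)*(1/5108) = (4024 + 33*(-15 - 9*sqrt(13))/(2 + sqrt(13)))*(1/5108) = 1006/1277 + 33*(-15 - 9*sqrt(13))/(5108*(2 + sqrt(13)))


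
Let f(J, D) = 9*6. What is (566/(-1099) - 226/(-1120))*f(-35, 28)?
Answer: -743553/43960 ≈ -16.914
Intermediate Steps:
f(J, D) = 54
(566/(-1099) - 226/(-1120))*f(-35, 28) = (566/(-1099) - 226/(-1120))*54 = (566*(-1/1099) - 226*(-1/1120))*54 = (-566/1099 + 113/560)*54 = -27539/87920*54 = -743553/43960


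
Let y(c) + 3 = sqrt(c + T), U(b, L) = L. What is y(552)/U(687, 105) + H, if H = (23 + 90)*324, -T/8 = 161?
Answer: 1281419/35 + 4*I*sqrt(46)/105 ≈ 36612.0 + 0.25837*I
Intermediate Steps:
T = -1288 (T = -8*161 = -1288)
H = 36612 (H = 113*324 = 36612)
y(c) = -3 + sqrt(-1288 + c) (y(c) = -3 + sqrt(c - 1288) = -3 + sqrt(-1288 + c))
y(552)/U(687, 105) + H = (-3 + sqrt(-1288 + 552))/105 + 36612 = (-3 + sqrt(-736))*(1/105) + 36612 = (-3 + 4*I*sqrt(46))*(1/105) + 36612 = (-1/35 + 4*I*sqrt(46)/105) + 36612 = 1281419/35 + 4*I*sqrt(46)/105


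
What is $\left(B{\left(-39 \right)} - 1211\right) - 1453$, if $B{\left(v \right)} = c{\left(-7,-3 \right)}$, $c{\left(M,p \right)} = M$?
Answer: $-2671$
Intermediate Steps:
$B{\left(v \right)} = -7$
$\left(B{\left(-39 \right)} - 1211\right) - 1453 = \left(-7 - 1211\right) - 1453 = -1218 - 1453 = -2671$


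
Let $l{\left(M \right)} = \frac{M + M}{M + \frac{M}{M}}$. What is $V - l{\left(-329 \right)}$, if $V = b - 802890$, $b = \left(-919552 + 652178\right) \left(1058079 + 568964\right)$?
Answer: $- \frac{71344886867737}{164} \approx -4.3503 \cdot 10^{11}$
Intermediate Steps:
$b = -435028995082$ ($b = \left(-267374\right) 1627043 = -435028995082$)
$V = -435029797972$ ($V = -435028995082 - 802890 = -435029797972$)
$l{\left(M \right)} = \frac{2 M}{1 + M}$ ($l{\left(M \right)} = \frac{2 M}{M + 1} = \frac{2 M}{1 + M}$)
$V - l{\left(-329 \right)} = -435029797972 - 2 \left(-329\right) \frac{1}{1 - 329} = -435029797972 - 2 \left(-329\right) \frac{1}{-328} = -435029797972 - 2 \left(-329\right) \left(- \frac{1}{328}\right) = -435029797972 - \frac{329}{164} = - \frac{71344886867737}{164}$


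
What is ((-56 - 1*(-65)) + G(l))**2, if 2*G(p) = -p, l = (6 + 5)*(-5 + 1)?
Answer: 961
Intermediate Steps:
l = -44 (l = 11*(-4) = -44)
G(p) = -p/2 (G(p) = (-p)/2 = -p/2)
((-56 - 1*(-65)) + G(l))**2 = ((-56 - 1*(-65)) - 1/2*(-44))**2 = ((-56 + 65) + 22)**2 = (9 + 22)**2 = 31**2 = 961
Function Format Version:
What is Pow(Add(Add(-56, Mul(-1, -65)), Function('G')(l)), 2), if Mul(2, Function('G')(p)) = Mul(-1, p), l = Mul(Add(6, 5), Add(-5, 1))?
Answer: 961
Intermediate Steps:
l = -44 (l = Mul(11, -4) = -44)
Function('G')(p) = Mul(Rational(-1, 2), p) (Function('G')(p) = Mul(Rational(1, 2), Mul(-1, p)) = Mul(Rational(-1, 2), p))
Pow(Add(Add(-56, Mul(-1, -65)), Function('G')(l)), 2) = Pow(Add(Add(-56, Mul(-1, -65)), Mul(Rational(-1, 2), -44)), 2) = Pow(Add(Add(-56, 65), 22), 2) = Pow(Add(9, 22), 2) = Pow(31, 2) = 961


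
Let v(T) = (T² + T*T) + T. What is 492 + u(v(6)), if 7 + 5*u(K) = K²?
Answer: 8537/5 ≈ 1707.4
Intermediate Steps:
v(T) = T + 2*T² (v(T) = (T² + T²) + T = 2*T² + T = T + 2*T²)
u(K) = -7/5 + K²/5
492 + u(v(6)) = 492 + (-7/5 + (6*(1 + 2*6))²/5) = 492 + (-7/5 + (6*(1 + 12))²/5) = 492 + (-7/5 + (6*13)²/5) = 492 + (-7/5 + (⅕)*78²) = 492 + (-7/5 + (⅕)*6084) = 492 + (-7/5 + 6084/5) = 492 + 6077/5 = 8537/5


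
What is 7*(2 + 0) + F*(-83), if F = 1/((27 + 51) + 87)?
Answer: 2227/165 ≈ 13.497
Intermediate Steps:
F = 1/165 (F = 1/(78 + 87) = 1/165 ≈ 0.0060606)
7*(2 + 0) + F*(-83) = 7*(2 + 0) + (1/165)*(-83) = 7*2 - 83/165 = 14 - 83/165 = 2227/165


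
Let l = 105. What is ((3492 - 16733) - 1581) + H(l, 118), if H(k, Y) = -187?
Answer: -15009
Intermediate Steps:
((3492 - 16733) - 1581) + H(l, 118) = ((3492 - 16733) - 1581) - 187 = (-13241 - 1581) - 187 = -14822 - 187 = -15009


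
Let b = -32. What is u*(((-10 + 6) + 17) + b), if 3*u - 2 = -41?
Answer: 247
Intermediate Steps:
u = -13 (u = ⅔ + (⅓)*(-41) = ⅔ - 41/3 = -13)
u*(((-10 + 6) + 17) + b) = -13*(((-10 + 6) + 17) - 32) = -13*((-4 + 17) - 32) = -13*(13 - 32) = -13*(-19) = 247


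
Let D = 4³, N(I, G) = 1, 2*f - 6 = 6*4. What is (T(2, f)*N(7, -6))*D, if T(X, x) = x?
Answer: 960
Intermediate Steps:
f = 15 (f = 3 + (6*4)/2 = 3 + (½)*24 = 3 + 12 = 15)
D = 64
(T(2, f)*N(7, -6))*D = (15*1)*64 = 15*64 = 960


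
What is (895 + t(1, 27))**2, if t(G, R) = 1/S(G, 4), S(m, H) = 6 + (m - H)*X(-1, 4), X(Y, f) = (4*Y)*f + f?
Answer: 1413083281/1764 ≈ 8.0107e+5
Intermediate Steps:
X(Y, f) = f + 4*Y*f (X(Y, f) = 4*Y*f + f = f + 4*Y*f)
S(m, H) = 6 - 12*m + 12*H (S(m, H) = 6 + (m - H)*(4*(1 + 4*(-1))) = 6 + (m - H)*(4*(1 - 4)) = 6 + (m - H)*(4*(-3)) = 6 + (m - H)*(-12) = 6 + (-12*m + 12*H) = 6 - 12*m + 12*H)
t(G, R) = 1/(54 - 12*G) (t(G, R) = 1/(6 - 12*G + 12*4) = 1/(6 - 12*G + 48) = 1/(54 - 12*G))
(895 + t(1, 27))**2 = (895 - 1/(-54 + 12*1))**2 = (895 - 1/(-54 + 12))**2 = (895 - 1/(-42))**2 = (895 - 1*(-1/42))**2 = (895 + 1/42)**2 = (37591/42)**2 = 1413083281/1764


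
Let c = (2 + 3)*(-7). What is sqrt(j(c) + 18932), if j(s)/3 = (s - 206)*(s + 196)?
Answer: I*sqrt(97471) ≈ 312.2*I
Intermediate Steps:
c = -35 (c = 5*(-7) = -35)
j(s) = 3*(-206 + s)*(196 + s) (j(s) = 3*((s - 206)*(s + 196)) = 3*((-206 + s)*(196 + s)) = 3*(-206 + s)*(196 + s))
sqrt(j(c) + 18932) = sqrt((-121128 - 30*(-35) + 3*(-35)**2) + 18932) = sqrt((-121128 + 1050 + 3*1225) + 18932) = sqrt((-121128 + 1050 + 3675) + 18932) = sqrt(-116403 + 18932) = sqrt(-97471) = I*sqrt(97471)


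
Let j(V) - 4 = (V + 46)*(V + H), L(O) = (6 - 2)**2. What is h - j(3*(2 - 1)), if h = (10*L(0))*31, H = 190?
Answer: -4501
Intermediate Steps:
L(O) = 16 (L(O) = 4**2 = 16)
j(V) = 4 + (46 + V)*(190 + V) (j(V) = 4 + (V + 46)*(V + 190) = 4 + (46 + V)*(190 + V))
h = 4960 (h = (10*16)*31 = 160*31 = 4960)
h - j(3*(2 - 1)) = 4960 - (8744 + (3*(2 - 1))**2 + 236*(3*(2 - 1))) = 4960 - (8744 + (3*1)**2 + 236*(3*1)) = 4960 - (8744 + 3**2 + 236*3) = 4960 - (8744 + 9 + 708) = 4960 - 1*9461 = 4960 - 9461 = -4501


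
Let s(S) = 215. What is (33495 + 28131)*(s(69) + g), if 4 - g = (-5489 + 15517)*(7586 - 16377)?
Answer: 5432724272742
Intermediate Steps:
g = 88156152 (g = 4 - (-5489 + 15517)*(7586 - 16377) = 4 - 10028*(-8791) = 4 - 1*(-88156148) = 4 + 88156148 = 88156152)
(33495 + 28131)*(s(69) + g) = (33495 + 28131)*(215 + 88156152) = 61626*88156367 = 5432724272742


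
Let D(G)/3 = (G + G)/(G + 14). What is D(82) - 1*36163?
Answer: -289263/8 ≈ -36158.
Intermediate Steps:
D(G) = 6*G/(14 + G) (D(G) = 3*((G + G)/(G + 14)) = 3*((2*G)/(14 + G)) = 3*(2*G/(14 + G)) = 6*G/(14 + G))
D(82) - 1*36163 = 6*82/(14 + 82) - 1*36163 = 6*82/96 - 36163 = 6*82*(1/96) - 36163 = 41/8 - 36163 = -289263/8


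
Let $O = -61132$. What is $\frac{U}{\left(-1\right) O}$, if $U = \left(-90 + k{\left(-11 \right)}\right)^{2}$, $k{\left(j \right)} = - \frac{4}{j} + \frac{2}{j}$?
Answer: $\frac{244036}{1849243} \approx 0.13197$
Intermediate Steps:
$k{\left(j \right)} = - \frac{2}{j}$
$U = \frac{976144}{121}$ ($U = \left(-90 - \frac{2}{-11}\right)^{2} = \left(-90 - - \frac{2}{11}\right)^{2} = \left(-90 + \frac{2}{11}\right)^{2} = \left(- \frac{988}{11}\right)^{2} = \frac{976144}{121} \approx 8067.3$)
$\frac{U}{\left(-1\right) O} = \frac{976144}{121 \left(\left(-1\right) \left(-61132\right)\right)} = \frac{976144}{121 \cdot 61132} = \frac{976144}{121} \cdot \frac{1}{61132} = \frac{244036}{1849243}$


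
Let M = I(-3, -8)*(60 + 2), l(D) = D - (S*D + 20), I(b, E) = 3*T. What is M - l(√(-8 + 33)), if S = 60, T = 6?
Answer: 1431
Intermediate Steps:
I(b, E) = 18 (I(b, E) = 3*6 = 18)
l(D) = -20 - 59*D (l(D) = D - (60*D + 20) = D - (20 + 60*D) = D + (-20 - 60*D) = -20 - 59*D)
M = 1116 (M = 18*(60 + 2) = 18*62 = 1116)
M - l(√(-8 + 33)) = 1116 - (-20 - 59*√(-8 + 33)) = 1116 - (-20 - 59*√25) = 1116 - (-20 - 59*5) = 1116 - (-20 - 295) = 1116 - 1*(-315) = 1116 + 315 = 1431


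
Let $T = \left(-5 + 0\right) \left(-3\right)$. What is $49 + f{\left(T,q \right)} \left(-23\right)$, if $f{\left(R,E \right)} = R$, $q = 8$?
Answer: $-296$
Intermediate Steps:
$T = 15$ ($T = \left(-5\right) \left(-3\right) = 15$)
$49 + f{\left(T,q \right)} \left(-23\right) = 49 + 15 \left(-23\right) = 49 - 345 = -296$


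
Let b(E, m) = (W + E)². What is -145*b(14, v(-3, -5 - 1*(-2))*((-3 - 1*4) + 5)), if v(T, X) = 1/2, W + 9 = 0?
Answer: -3625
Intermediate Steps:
W = -9 (W = -9 + 0 = -9)
v(T, X) = ½
b(E, m) = (-9 + E)²
-145*b(14, v(-3, -5 - 1*(-2))*((-3 - 1*4) + 5)) = -145*(-9 + 14)² = -145*5² = -145*25 = -3625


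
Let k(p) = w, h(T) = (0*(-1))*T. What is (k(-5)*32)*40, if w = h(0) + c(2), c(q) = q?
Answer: 2560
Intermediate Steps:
h(T) = 0 (h(T) = 0*T = 0)
w = 2 (w = 0 + 2 = 2)
k(p) = 2
(k(-5)*32)*40 = (2*32)*40 = 64*40 = 2560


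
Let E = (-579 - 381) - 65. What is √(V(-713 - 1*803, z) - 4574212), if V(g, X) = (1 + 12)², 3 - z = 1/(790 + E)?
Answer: 3*I*√508227 ≈ 2138.7*I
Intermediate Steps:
E = -1025 (E = -960 - 65 = -1025)
z = 706/235 (z = 3 - 1/(790 - 1025) = 3 - 1/(-235) = 3 - 1*(-1/235) = 3 + 1/235 = 706/235 ≈ 3.0043)
V(g, X) = 169 (V(g, X) = 13² = 169)
√(V(-713 - 1*803, z) - 4574212) = √(169 - 4574212) = √(-4574043) = 3*I*√508227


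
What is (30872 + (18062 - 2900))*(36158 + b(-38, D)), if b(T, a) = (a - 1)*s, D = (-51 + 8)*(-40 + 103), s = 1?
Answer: 1539745232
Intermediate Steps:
D = -2709 (D = -43*63 = -2709)
b(T, a) = -1 + a (b(T, a) = (a - 1)*1 = (-1 + a)*1 = -1 + a)
(30872 + (18062 - 2900))*(36158 + b(-38, D)) = (30872 + (18062 - 2900))*(36158 + (-1 - 2709)) = (30872 + 15162)*(36158 - 2710) = 46034*33448 = 1539745232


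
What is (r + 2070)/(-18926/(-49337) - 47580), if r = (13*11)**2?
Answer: -1111019903/2347435534 ≈ -0.47329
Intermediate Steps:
r = 20449 (r = 143**2 = 20449)
(r + 2070)/(-18926/(-49337) - 47580) = (20449 + 2070)/(-18926/(-49337) - 47580) = 22519/(-18926*(-1/49337) - 47580) = 22519/(18926/49337 - 47580) = 22519/(-2347435534/49337) = 22519*(-49337/2347435534) = -1111019903/2347435534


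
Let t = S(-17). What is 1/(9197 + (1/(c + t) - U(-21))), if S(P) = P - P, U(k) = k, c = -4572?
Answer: 4572/42144695 ≈ 0.00010848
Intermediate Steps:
S(P) = 0
t = 0
1/(9197 + (1/(c + t) - U(-21))) = 1/(9197 + (1/(-4572 + 0) - 1*(-21))) = 1/(9197 + (1/(-4572) + 21)) = 1/(9197 + (-1/4572 + 21)) = 1/(9197 + 96011/4572) = 1/(42144695/4572) = 4572/42144695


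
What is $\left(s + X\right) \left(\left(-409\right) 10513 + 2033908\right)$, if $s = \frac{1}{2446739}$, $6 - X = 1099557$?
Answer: $\frac{6096007417347416892}{2446739} \approx 2.4915 \cdot 10^{12}$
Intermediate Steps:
$X = -1099551$ ($X = 6 - 1099557 = -1099551$)
$s = \frac{1}{2446739} \approx 4.0871 \cdot 10^{-7}$
$\left(s + X\right) \left(\left(-409\right) 10513 + 2033908\right) = \left(\frac{1}{2446739} - 1099551\right) \left(\left(-409\right) 10513 + 2033908\right) = - \frac{2690314314188 \left(-4299817 + 2033908\right)}{2446739} = \left(- \frac{2690314314188}{2446739}\right) \left(-2265909\right) = \frac{6096007417347416892}{2446739}$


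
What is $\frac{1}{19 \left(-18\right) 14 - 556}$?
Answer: $- \frac{1}{5344} \approx -0.00018713$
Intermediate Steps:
$\frac{1}{19 \left(-18\right) 14 - 556} = \frac{1}{\left(-342\right) 14 - 556} = \frac{1}{-4788 - 556} = \frac{1}{-5344} = - \frac{1}{5344}$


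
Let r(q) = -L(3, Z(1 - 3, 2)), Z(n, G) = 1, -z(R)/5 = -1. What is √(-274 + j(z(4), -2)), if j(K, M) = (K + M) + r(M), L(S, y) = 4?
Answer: 5*I*√11 ≈ 16.583*I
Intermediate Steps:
z(R) = 5 (z(R) = -5*(-1) = 5)
r(q) = -4 (r(q) = -1*4 = -4)
j(K, M) = -4 + K + M (j(K, M) = (K + M) - 4 = -4 + K + M)
√(-274 + j(z(4), -2)) = √(-274 + (-4 + 5 - 2)) = √(-274 - 1) = √(-275) = 5*I*√11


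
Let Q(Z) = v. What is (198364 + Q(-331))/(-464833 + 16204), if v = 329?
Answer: -66231/149543 ≈ -0.44289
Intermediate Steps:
Q(Z) = 329
(198364 + Q(-331))/(-464833 + 16204) = (198364 + 329)/(-464833 + 16204) = 198693/(-448629) = 198693*(-1/448629) = -66231/149543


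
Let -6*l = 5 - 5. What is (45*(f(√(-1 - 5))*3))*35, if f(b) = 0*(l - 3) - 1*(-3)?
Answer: 14175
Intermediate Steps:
l = 0 (l = -(5 - 5)/6 = -⅙*0 = 0)
f(b) = 3 (f(b) = 0*(0 - 3) - 1*(-3) = 0*(-3) + 3 = 0 + 3 = 3)
(45*(f(√(-1 - 5))*3))*35 = (45*(3*3))*35 = (45*9)*35 = 405*35 = 14175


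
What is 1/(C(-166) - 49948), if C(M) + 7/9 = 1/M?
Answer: -1494/74623483 ≈ -2.0020e-5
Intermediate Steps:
C(M) = -7/9 + 1/M
1/(C(-166) - 49948) = 1/((-7/9 + 1/(-166)) - 49948) = 1/((-7/9 - 1/166) - 49948) = 1/(-1171/1494 - 49948) = 1/(-74623483/1494) = -1494/74623483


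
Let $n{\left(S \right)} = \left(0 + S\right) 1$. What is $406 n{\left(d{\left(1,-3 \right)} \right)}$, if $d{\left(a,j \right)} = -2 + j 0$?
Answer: $-812$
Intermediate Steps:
$d{\left(a,j \right)} = -2$ ($d{\left(a,j \right)} = -2 + 0 = -2$)
$n{\left(S \right)} = S$ ($n{\left(S \right)} = S 1 = S$)
$406 n{\left(d{\left(1,-3 \right)} \right)} = 406 \left(-2\right) = -812$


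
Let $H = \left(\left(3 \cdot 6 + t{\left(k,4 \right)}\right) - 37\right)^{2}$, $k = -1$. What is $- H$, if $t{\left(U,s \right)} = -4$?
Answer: $-529$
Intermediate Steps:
$H = 529$ ($H = \left(\left(3 \cdot 6 - 4\right) - 37\right)^{2} = \left(\left(18 - 4\right) - 37\right)^{2} = \left(14 - 37\right)^{2} = \left(-23\right)^{2} = 529$)
$- H = \left(-1\right) 529 = -529$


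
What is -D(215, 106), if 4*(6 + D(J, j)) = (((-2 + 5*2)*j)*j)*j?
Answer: -2382026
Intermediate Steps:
D(J, j) = -6 + 2*j³ (D(J, j) = -6 + ((((-2 + 5*2)*j)*j)*j)/4 = -6 + ((((-2 + 10)*j)*j)*j)/4 = -6 + (((8*j)*j)*j)/4 = -6 + ((8*j²)*j)/4 = -6 + (8*j³)/4 = -6 + 2*j³)
-D(215, 106) = -(-6 + 2*106³) = -(-6 + 2*1191016) = -(-6 + 2382032) = -1*2382026 = -2382026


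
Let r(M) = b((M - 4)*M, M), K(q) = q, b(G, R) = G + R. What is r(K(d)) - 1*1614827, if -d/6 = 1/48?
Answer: -103348903/64 ≈ -1.6148e+6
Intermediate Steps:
d = -⅛ (d = -6/48 = -6*1/48 = -⅛ ≈ -0.12500)
r(M) = M + M*(-4 + M) (r(M) = (M - 4)*M + M = (-4 + M)*M + M = M*(-4 + M) + M = M + M*(-4 + M))
r(K(d)) - 1*1614827 = -(-3 - ⅛)/8 - 1*1614827 = -⅛*(-25/8) - 1614827 = 25/64 - 1614827 = -103348903/64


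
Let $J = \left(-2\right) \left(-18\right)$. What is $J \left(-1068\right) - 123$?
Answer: $-38571$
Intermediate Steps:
$J = 36$
$J \left(-1068\right) - 123 = 36 \left(-1068\right) - 123 = -38448 - 123 = -38571$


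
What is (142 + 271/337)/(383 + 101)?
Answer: 4375/14828 ≈ 0.29505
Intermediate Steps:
(142 + 271/337)/(383 + 101) = (142 + 271*(1/337))/484 = (142 + 271/337)*(1/484) = (48125/337)*(1/484) = 4375/14828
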